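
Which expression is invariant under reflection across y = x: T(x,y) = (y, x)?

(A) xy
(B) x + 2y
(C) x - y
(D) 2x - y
A

The map is reflection across y = x: T(x,y) = (y, x).
Substitute the transformed coordinates into each option and compare with the original:
(A) xy  ->  (y)(x) = xy   [equals xy: invariant]
(B) x + 2y  ->  (y) + 2(x) = 2x + y   [differs from x + 2y: not invariant]
(C) x - y  ->  (y) - (x) = -x + y   [differs from x - y: not invariant]
(D) 2x - y  ->  2(y) - (x) = -x + 2y   [differs from 2x - y: not invariant]

Only option (A), xy, is unchanged by the transformation.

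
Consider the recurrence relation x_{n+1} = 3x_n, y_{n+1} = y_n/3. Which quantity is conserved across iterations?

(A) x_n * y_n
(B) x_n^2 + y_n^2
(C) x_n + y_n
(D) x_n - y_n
A

For the recurrence x_{n+1} = 3x_n, y_{n+1} = y_n/3:

x_{n+1} * y_{n+1} = (3x_n) * (y_n/3) = x_n * y_n
The product is conserved.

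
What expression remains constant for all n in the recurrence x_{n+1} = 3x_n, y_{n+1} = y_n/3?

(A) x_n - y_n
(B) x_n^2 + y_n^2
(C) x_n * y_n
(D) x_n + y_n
C

For the recurrence x_{n+1} = 3x_n, y_{n+1} = y_n/3:

x_{n+1} * y_{n+1} = (3x_n) * (y_n/3) = x_n * y_n
The product is conserved.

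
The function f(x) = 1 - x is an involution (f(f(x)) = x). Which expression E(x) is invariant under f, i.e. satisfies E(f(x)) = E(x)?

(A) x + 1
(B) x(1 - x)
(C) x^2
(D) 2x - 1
B

Replace x by f(x) = 1 - x in each option and simplify. As a quick numerical cross-check, also compare E(3) with E(f(3)) = E(-2).

(A) x + 1  ->  (1 - x) + 1 = 2 - x; check: E(3) = 4 but E(-2) = -1.   [not invariant]
(B) x(1 - x)  ->  (1 - x)(1 - (1 - x)), which simplifies back to x(1 - x); check: E(3) = -6, E(-2) = -6.   [invariant]
(C) x^2  ->  (1 - x)^2 = (x - 1)^2; check: E(3) = 9 but E(-2) = 4.   [not invariant]
(D) 2x - 1  ->  2(1 - x) - 1 = 1 - 2x; check: E(3) = 5 but E(-2) = -5.   [not invariant]

Only (B) is unchanged. E is symmetric under swapping x with f(x) = 1 - x, which is exactly what an involution does.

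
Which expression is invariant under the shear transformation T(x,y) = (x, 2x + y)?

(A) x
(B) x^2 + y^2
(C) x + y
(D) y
A

Under the shear T(x,y) = (x, 2x + y):
Substitute the transformed coordinates into each option and compare with the original:
(A) x  ->  (x) = x   [equals x: invariant]
(B) x^2 + y^2  ->  (x)^2 + (2x + y)^2 = 5x^2 + 4xy + y^2   [differs from x^2 + y^2: not invariant]
(C) x + y  ->  (x) + (2x + y) = 3x + y   [differs from x + y: not invariant]
(D) y  ->  (2x + y) = 2x + y   [differs from y: not invariant]

Only option (A), x, is unchanged by the transformation.
A vertical shear moves points parallel to the y-axis, so the x-coordinate (and any function of x alone) is unchanged.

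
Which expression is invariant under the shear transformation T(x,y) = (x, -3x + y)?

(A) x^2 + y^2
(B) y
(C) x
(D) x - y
C

Under the shear T(x,y) = (x, -3x + y):
Substitute the transformed coordinates into each option and compare with the original:
(A) x^2 + y^2  ->  (x)^2 + (-3x + y)^2 = 10x^2 - 6xy + y^2   [differs from x^2 + y^2: not invariant]
(B) y  ->  (-3x + y) = -3x + y   [differs from y: not invariant]
(C) x  ->  (x) = x   [equals x: invariant]
(D) x - y  ->  (x) - (-3x + y) = 4x - y   [differs from x - y: not invariant]

Only option (C), x, is unchanged by the transformation.
A vertical shear moves points parallel to the y-axis, so the x-coordinate (and any function of x alone) is unchanged.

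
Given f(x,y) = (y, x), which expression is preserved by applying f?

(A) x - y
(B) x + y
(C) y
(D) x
B

For f(x,y) = (y, x):
After applying f: x' = y, y' = x. So x' + y' = y + x = x + y.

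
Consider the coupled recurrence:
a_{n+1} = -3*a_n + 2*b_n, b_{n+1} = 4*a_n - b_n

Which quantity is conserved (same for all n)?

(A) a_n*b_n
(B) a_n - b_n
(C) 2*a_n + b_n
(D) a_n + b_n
D

Replace a_n by a_{n+1} = -3*a_n + 2*b_n and b_n by b_{n+1} = 4*a_n - b_n in each option and simplify:
(A) a_n*b_n  ->  (-3*a_n + 2*b_n)*(4*a_n - b_n) = -12*a_n^2 + 11*a_n*b_n - 2*b_n^2   [not conserved]
(B) a_n - b_n  ->  (-3*a_n + 2*b_n) - (4*a_n - b_n) = -7*a_n + 3*b_n   [not conserved]
(C) 2*a_n + b_n  ->  2*(-3*a_n + 2*b_n) + (4*a_n - b_n) = -2*a_n + 3*b_n   [not conserved]
(D) a_n + b_n  ->  (-3*a_n + 2*b_n) + (4*a_n - b_n) = a_n + b_n   [conserved]

Only (D) a_n + b_n returns to itself after one step, so it is the conserved quantity.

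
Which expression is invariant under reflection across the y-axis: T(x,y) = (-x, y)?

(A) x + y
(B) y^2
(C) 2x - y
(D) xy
B

The map is reflection across the y-axis: T(x,y) = (-x, y).
Substitute the transformed coordinates into each option and compare with the original:
(A) x + y  ->  (-x) + (y) = -x + y   [differs from x + y: not invariant]
(B) y^2  ->  (y)^2 = y^2   [equals y^2: invariant]
(C) 2x - y  ->  2(-x) - (y) = -2x - y   [differs from 2x - y: not invariant]
(D) xy  ->  (-x)(y) = -xy   [differs from xy: not invariant]

Only option (B), y^2, is unchanged by the transformation.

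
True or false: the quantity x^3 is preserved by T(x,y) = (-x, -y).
False

Substitute T(x,y) = (-x, -y) into the expression and compare with the original.

Original: x^3
After applying T: (-x)^3 = -x^3

This differs from the original x^3 (difference: -2x^3), so the expression is NOT invariant.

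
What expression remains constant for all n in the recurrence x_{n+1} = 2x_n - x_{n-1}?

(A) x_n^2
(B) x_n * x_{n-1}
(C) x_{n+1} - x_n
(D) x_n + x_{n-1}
C

For the recurrence x_{n+1} = 2x_n - x_{n-1}:

If x_{n+1} = 2x_n - x_{n-1}, then:
x_{n+1} - x_n = x_n - x_{n-1}
The first difference is constant throughout the sequence.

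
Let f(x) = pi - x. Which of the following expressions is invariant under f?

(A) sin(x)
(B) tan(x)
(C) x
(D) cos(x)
A

For f(x) = pi - x:
sin(pi - x) = sin(x), so sine is invariant under this transformation.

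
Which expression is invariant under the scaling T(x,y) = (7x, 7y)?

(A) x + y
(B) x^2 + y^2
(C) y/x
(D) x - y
C

Under the uniform scaling T(x,y) = (7x, 7y):
Substitute the transformed coordinates into each option and compare with the original:
(A) x + y  ->  (7x) + (7y) = 7x + 7y   [differs from x + y: not invariant]
(B) x^2 + y^2  ->  (7x)^2 + (7y)^2 = 49x^2 + 49y^2   [differs from x^2 + y^2: not invariant]
(C) y/x  ->  (7y)/(7x) = y/x   [equals y/x: invariant]
(D) x - y  ->  (7x) - (7y) = 7x - 7y   [differs from x - y: not invariant]

Only option (C), y/x, is unchanged by the transformation.
The common factor 7 cancels in a ratio of coordinates, while sums, products and sums of squares pick up factors of 7 or 49.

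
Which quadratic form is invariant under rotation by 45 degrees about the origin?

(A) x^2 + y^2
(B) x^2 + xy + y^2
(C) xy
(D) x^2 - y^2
A

Rotation by 45 degrees sends (x, y) to (sqrt(2)x/2 - sqrt(2)y/2, sqrt(2)x/2 + sqrt(2)y/2).
Substitute the transformed coordinates into each option and compare with the original:
(A) x^2 + y^2  ->  (sqrt(2)x/2 - sqrt(2)y/2)^2 + (sqrt(2)x/2 + sqrt(2)y/2)^2 = x^2 + y^2   [equals x^2 + y^2: invariant]
(B) x^2 + xy + y^2  ->  (sqrt(2)x/2 - sqrt(2)y/2)^2 + (sqrt(2)x/2 - sqrt(2)y/2)(sqrt(2)x/2 + sqrt(2)y/2) + (sqrt(2)x/2 + sqrt(2)y/2)^2 = 3x^2/2 + y^2/2   [differs from x^2 + xy + y^2: not invariant]
(C) xy  ->  (sqrt(2)x/2 - sqrt(2)y/2)(sqrt(2)x/2 + sqrt(2)y/2) = x^2/2 - y^2/2   [differs from xy: not invariant]
(D) x^2 - y^2  ->  (sqrt(2)x/2 - sqrt(2)y/2)^2 - (sqrt(2)x/2 + sqrt(2)y/2)^2 = -2xy   [differs from x^2 - y^2: not invariant]

Only option (A), x^2 + y^2, is unchanged by the transformation.
x^2 + y^2 is the squared distance from the origin, which rotations preserve.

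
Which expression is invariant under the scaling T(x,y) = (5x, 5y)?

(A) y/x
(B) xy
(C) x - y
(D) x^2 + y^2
A

Under the uniform scaling T(x,y) = (5x, 5y):
Substitute the transformed coordinates into each option and compare with the original:
(A) y/x  ->  (5y)/(5x) = y/x   [equals y/x: invariant]
(B) xy  ->  (5x)(5y) = 25xy   [differs from xy: not invariant]
(C) x - y  ->  (5x) - (5y) = 5x - 5y   [differs from x - y: not invariant]
(D) x^2 + y^2  ->  (5x)^2 + (5y)^2 = 25x^2 + 25y^2   [differs from x^2 + y^2: not invariant]

Only option (A), y/x, is unchanged by the transformation.
The common factor 5 cancels in a ratio of coordinates, while sums, products and sums of squares pick up factors of 5 or 25.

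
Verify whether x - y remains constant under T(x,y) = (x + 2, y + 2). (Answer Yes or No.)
Yes

Substitute T(x,y) = (x + 2, y + 2) into the expression and compare with the original.

Original: x - y
After applying T: (x + 2) - (y + 2) = x - y

This is identical to the original x - y, so the expression is invariant.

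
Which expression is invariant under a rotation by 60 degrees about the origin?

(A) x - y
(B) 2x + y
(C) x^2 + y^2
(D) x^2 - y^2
C

A rotation by 60 degrees sends (x, y) to (x/2 - sqrt(3)y/2, sqrt(3)x/2 + y/2).
Substitute the transformed coordinates into each option and compare with the original:
(A) x - y  ->  (x/2 - sqrt(3)y/2) - (sqrt(3)x/2 + y/2) = -sqrt(3)x/2 + x/2 - sqrt(3)y/2 - y/2   [differs from x - y: not invariant]
(B) 2x + y  ->  2(x/2 - sqrt(3)y/2) + (sqrt(3)x/2 + y/2) = sqrt(3)x/2 + x - sqrt(3)y + y/2   [differs from 2x + y: not invariant]
(C) x^2 + y^2  ->  (x/2 - sqrt(3)y/2)^2 + (sqrt(3)x/2 + y/2)^2 = x^2 + y^2   [equals x^2 + y^2: invariant]
(D) x^2 - y^2  ->  (x/2 - sqrt(3)y/2)^2 - (sqrt(3)x/2 + y/2)^2 = -x^2/2 - sqrt(3)xy + y^2/2   [differs from x^2 - y^2: not invariant]

Only option (C), x^2 + y^2, is unchanged by the transformation.
Geometrically, x^2 + y^2 is the squared distance from the origin, which every rotation about the origin preserves.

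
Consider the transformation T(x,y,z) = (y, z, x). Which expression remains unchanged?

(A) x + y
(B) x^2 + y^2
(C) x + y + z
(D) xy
C

Apply T(x,y,z) = (y, z, x) to each option, i.e. replace (x, y, z) by the transformed coordinates.
Substitute the transformed coordinates into each option and compare with the original:
(A) x + y  ->  (y) + (z) = y + z   [differs from x + y: not invariant]
(B) x^2 + y^2  ->  (y)^2 + (z)^2 = y^2 + z^2   [differs from x^2 + y^2: not invariant]
(C) x + y + z  ->  (y) + (z) + (x) = x + y + z   [equals x + y + z: invariant]
(D) xy  ->  (y)(z) = yz   [differs from xy: not invariant]

Only option (C), x + y + z, is unchanged by the transformation.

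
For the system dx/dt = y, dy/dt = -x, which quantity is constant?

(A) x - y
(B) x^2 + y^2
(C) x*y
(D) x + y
B

A first integral I satisfies dI/dt = 0 along every solution. Differentiate each option and use the equation of motion:
(A) d/dt[x - y] = y - (-x) = x + y, not identically 0
(B) d/dt[x^2 + y^2] = 2x*dx/dt + 2y*dy/dt = 2x*y + 2y*(-x) = 0
(C) d/dt[x*y] = (dx/dt)y + x(dy/dt) = y^2 - x^2, not identically 0
(D) d/dt[x + y] = y + (-x) = y - x, not identically 0

Only (B) has zero time-derivative. So x^2 + y^2 (the squared radius; trajectories are circles) is the conserved quantity.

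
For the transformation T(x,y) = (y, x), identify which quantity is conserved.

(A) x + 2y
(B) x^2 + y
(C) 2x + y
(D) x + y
D

An expression E(x,y) is invariant under T if E(T(x,y)) = E(x,y). Here T(x,y) = (y, x).
Substitute the transformed coordinates into each option and compare with the original:
(A) x + 2y  ->  (y) + 2(x) = 2x + y   [differs from x + 2y: not invariant]
(B) x^2 + y  ->  (y)^2 + (x) = x + y^2   [differs from x^2 + y: not invariant]
(C) 2x + y  ->  2(y) + (x) = x + 2y   [differs from 2x + y: not invariant]
(D) x + y  ->  (y) + (x) = x + y   [equals x + y: invariant]

Only option (D), x + y, is unchanged by the transformation.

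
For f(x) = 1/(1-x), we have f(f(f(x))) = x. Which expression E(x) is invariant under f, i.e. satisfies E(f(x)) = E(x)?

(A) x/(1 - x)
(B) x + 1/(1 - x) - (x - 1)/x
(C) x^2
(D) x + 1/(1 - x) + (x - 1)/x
D

Replace x by f(x) = 1/(1 - x) in each option and simplify. As a quick numerical cross-check, also compare E(5) with E(f(5)) = E(-1/4).

(A) x/(1 - x)  ->  (1/(1 - x))/(1 - (1/(1 - x))) = -1/x; check: E(5) = -5/4 but E(-1/4) = -1/5.   [not invariant]
(B) x + 1/(1 - x) - (x - 1)/x  ->  (1/(1 - x)) + 1/(1 - (1/(1 - x))) - ((1/(1 - x)) - 1)/(1/(1 - x)) = (x^2(1 - x) - x + (x - 1)^2)/(x(x - 1)); check: E(5) = 79/20 but E(-1/4) = -89/20.   [not invariant]
(C) x^2  ->  (1/(1 - x))^2 = (x - 1)^(-2); check: E(5) = 25 but E(-1/4) = 1/16.   [not invariant]
(D) x + 1/(1 - x) + (x - 1)/x  ->  (1/(1 - x)) + 1/(1 - (1/(1 - x))) + ((1/(1 - x)) - 1)/(1/(1 - x)), which simplifies back to x + 1/(1 - x) + (x - 1)/x; check: E(5) = 111/20, E(-1/4) = 111/20.   [invariant]

Only (D) is unchanged. Indeed f(f(x)) = 1/(1 - 1/(1-x)) = (1-x)/(-x) = (x-1)/x, so E(x) = x + f(x) + f(f(x)) is the sum over the whole 3-cycle; applying f just permutes the three terms cyclically (x -> f(x) -> f(f(x)) -> x), leaving the sum unchanged.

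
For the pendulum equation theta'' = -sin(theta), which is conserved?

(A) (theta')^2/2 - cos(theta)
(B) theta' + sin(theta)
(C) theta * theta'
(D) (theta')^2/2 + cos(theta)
A

A first integral I satisfies dI/dt = 0 along every solution. Differentiate each option and use the equation of motion:
(A) d/dt[(theta')^2/2 - cos(theta)] = theta' theta'' + sin(theta) theta' = theta'(-sin(theta)) + theta' sin(theta) = 0
(B) d/dt[theta' + sin(theta)] = theta'' + cos(theta) theta' = -sin(theta) + theta' cos(theta), not identically 0
(C) d/dt[theta * theta'] = (theta')^2 + theta theta'' = (theta')^2 - theta sin(theta), not identically 0
(D) d/dt[(theta')^2/2 + cos(theta)] = theta' theta'' - sin(theta) theta' = -2 theta' sin(theta), not identically 0

Only (A) has zero time-derivative. This is the total energy: kinetic (theta')^2/2 plus potential -cos(theta).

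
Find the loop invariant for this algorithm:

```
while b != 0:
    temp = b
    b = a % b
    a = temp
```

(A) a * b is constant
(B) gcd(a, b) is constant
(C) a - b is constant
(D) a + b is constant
B

A loop invariant must hold before the first iteration and be re-established by every execution of the body.

(B) gcd(a, b) is constant: One iteration replaces (a, b) by (b, a mod b). Since a mod b = a - q*b for an integer q, any common divisor of a and b divides b and a mod b, and conversely; hence gcd(b, a mod b) = gcd(a, b). For instance (31, 12) -> (12, 7) keeps gcd = 1. At exit b = 0 and a = gcd of the original inputs.

The other options fail:
(A) a * b is constant: e.g. (a, b) = (31, 12) -> (12, 7): the product goes from 372 to 84.
(C) a - b is constant: e.g. (a, b) = (31, 12) -> (12, 7): the difference goes from 19 to 5.
(D) a + b is constant: e.g. (a, b) = (31, 12) -> (12, 7): the sum goes from 43 to 19.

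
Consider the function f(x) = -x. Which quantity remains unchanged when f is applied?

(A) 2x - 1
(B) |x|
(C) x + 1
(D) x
B

For f(x) = -x:
Applying f replaces x by -x. Since |-x| = |x|, the absolute value is unchanged by f, whereas x -> -x, 2x - 1 -> -2x - 1 and x + 1 -> -x + 1 all change.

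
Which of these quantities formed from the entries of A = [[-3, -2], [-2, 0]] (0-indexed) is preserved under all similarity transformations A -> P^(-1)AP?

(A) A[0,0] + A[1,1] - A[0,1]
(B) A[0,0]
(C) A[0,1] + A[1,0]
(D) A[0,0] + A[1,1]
D

A[0,0] + A[1,1] is the trace of A. By the cyclic property of the trace, tr(P^(-1)AP) = tr(APP^(-1)) = tr(A), so it is the same for every matrix similar to A.

The other combinations are not similarity invariants. For example, take P = [[1, 2], [0, 1]] (det P = 1), so P^(-1) = [[1, -2], [0, 1]] and
B = P^(-1)AP = [[1, 0], [-2, -4]].
Evaluating each option on A and on B:
(A) A[0,0] + A[1,1] - A[0,1]: -1 for A, -3 for B -> changes
(B) A[0,0]: -3 for A, 1 for B -> changes
(C) A[0,1] + A[1,0]: -4 for A, -2 for B -> changes
(D) A[0,0] + A[1,1]: -3 for A, -3 for B -> unchanged

Only (D) A[0,0] + A[1,1] = -3 survives (and it does so for every P, not just this one), so it is the invariant.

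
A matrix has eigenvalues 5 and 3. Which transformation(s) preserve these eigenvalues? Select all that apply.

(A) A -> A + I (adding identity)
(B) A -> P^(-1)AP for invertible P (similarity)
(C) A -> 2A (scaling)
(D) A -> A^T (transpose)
B and D

Eigenvalues are preserved by:
1. Similarity transformations: A -> P^(-1)AP (same characteristic polynomial)
2. Transpose: A^T has the same eigenvalues as A

Eigenvalues are NOT preserved by:
- Adding identity: eigenvalues become 5+1, 3+1
- Scaling: eigenvalues become 10, 6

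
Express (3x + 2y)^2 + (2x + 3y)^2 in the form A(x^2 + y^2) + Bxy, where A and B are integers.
13(x^2 + y^2) + 24xy

Expanding: (3x + 2y)^2 = 9x^2 + 12xy + 4y^2
(2x + 3y)^2 = 4x^2 + 12xy + 9y^2
Sum = (9+4)(x^2+y^2) + 24xy = 13(x^2 + y^2) + 24xy
This is symmetric in x and y.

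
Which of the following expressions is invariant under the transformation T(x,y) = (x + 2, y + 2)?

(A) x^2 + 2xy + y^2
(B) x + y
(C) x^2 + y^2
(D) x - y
D

An expression E(x,y) is invariant under T if E(T(x,y)) = E(x,y). Here T(x,y) = (x + 2, y + 2).
Substitute the transformed coordinates into each option and compare with the original:
(A) x^2 + 2xy + y^2  ->  (x + 2)^2 + 2(x + 2)(y + 2) + (y + 2)^2 = x^2 + 2xy + 8x + y^2 + 8y + 16   [differs from x^2 + 2xy + y^2: not invariant]
(B) x + y  ->  (x + 2) + (y + 2) = x + y + 4   [differs from x + y: not invariant]
(C) x^2 + y^2  ->  (x + 2)^2 + (y + 2)^2 = x^2 + 4x + y^2 + 4y + 8   [differs from x^2 + y^2: not invariant]
(D) x - y  ->  (x + 2) - (y + 2) = x - y   [equals x - y: invariant]

Only option (D), x - y, is unchanged by the transformation.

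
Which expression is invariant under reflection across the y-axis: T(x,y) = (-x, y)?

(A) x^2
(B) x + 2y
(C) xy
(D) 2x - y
A

The map is reflection across the y-axis: T(x,y) = (-x, y).
Substitute the transformed coordinates into each option and compare with the original:
(A) x^2  ->  (-x)^2 = x^2   [equals x^2: invariant]
(B) x + 2y  ->  (-x) + 2(y) = -x + 2y   [differs from x + 2y: not invariant]
(C) xy  ->  (-x)(y) = -xy   [differs from xy: not invariant]
(D) 2x - y  ->  2(-x) - (y) = -2x - y   [differs from 2x - y: not invariant]

Only option (A), x^2, is unchanged by the transformation.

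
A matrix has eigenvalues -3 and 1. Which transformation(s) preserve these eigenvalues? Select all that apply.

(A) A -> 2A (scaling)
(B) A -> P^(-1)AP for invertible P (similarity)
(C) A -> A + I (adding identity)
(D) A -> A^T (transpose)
B and D

Eigenvalues are preserved by:
1. Similarity transformations: A -> P^(-1)AP (same characteristic polynomial)
2. Transpose: A^T has the same eigenvalues as A

Eigenvalues are NOT preserved by:
- Adding identity: eigenvalues become -3+1, 1+1
- Scaling: eigenvalues become -6, 2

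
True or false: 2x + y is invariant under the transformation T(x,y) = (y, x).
False

Substitute T(x,y) = (y, x) into the expression and compare with the original.

Original: 2x + y
After applying T: 2(y) + (x) = x + 2y

This differs from the original 2x + y (difference: -x + y), so the expression is NOT invariant.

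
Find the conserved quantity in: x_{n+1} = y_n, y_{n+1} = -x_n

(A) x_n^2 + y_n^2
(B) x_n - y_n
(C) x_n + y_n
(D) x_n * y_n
A

For the recurrence x_{n+1} = y_n, y_{n+1} = -x_n:

x_{n+1}^2 + y_{n+1}^2 = y_n^2 + (-x_n)^2 = x_n^2 + y_n^2
The sum of squares is conserved (like energy in a harmonic oscillator).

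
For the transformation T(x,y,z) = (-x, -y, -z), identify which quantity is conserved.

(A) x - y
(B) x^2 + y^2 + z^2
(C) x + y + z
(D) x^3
B

Apply T(x,y,z) = (-x, -y, -z) to each option, i.e. replace (x, y, z) by the transformed coordinates.
Substitute the transformed coordinates into each option and compare with the original:
(A) x - y  ->  (-x) - (-y) = -x + y   [differs from x - y: not invariant]
(B) x^2 + y^2 + z^2  ->  (-x)^2 + (-y)^2 + (-z)^2 = x^2 + y^2 + z^2   [equals x^2 + y^2 + z^2: invariant]
(C) x + y + z  ->  (-x) + (-y) + (-z) = -x - y - z   [differs from x + y + z: not invariant]
(D) x^3  ->  (-x)^3 = -x^3   [differs from x^3: not invariant]

Only option (B), x^2 + y^2 + z^2, is unchanged by the transformation.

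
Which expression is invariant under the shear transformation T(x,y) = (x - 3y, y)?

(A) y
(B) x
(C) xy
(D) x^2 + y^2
A

Under the shear T(x,y) = (x - 3y, y):
Substitute the transformed coordinates into each option and compare with the original:
(A) y  ->  (y) = y   [equals y: invariant]
(B) x  ->  (x - 3y) = x - 3y   [differs from x: not invariant]
(C) xy  ->  (x - 3y)(y) = xy - 3y^2   [differs from xy: not invariant]
(D) x^2 + y^2  ->  (x - 3y)^2 + (y)^2 = x^2 - 6xy + 10y^2   [differs from x^2 + y^2: not invariant]

Only option (A), y, is unchanged by the transformation.
A horizontal shear moves points parallel to the x-axis, so the y-coordinate (and any function of y alone) is unchanged.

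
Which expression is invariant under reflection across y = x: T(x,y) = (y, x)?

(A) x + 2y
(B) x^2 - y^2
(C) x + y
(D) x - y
C

The map is reflection across y = x: T(x,y) = (y, x).
Substitute the transformed coordinates into each option and compare with the original:
(A) x + 2y  ->  (y) + 2(x) = 2x + y   [differs from x + 2y: not invariant]
(B) x^2 - y^2  ->  (y)^2 - (x)^2 = -x^2 + y^2   [differs from x^2 - y^2: not invariant]
(C) x + y  ->  (y) + (x) = x + y   [equals x + y: invariant]
(D) x - y  ->  (y) - (x) = -x + y   [differs from x - y: not invariant]

Only option (C), x + y, is unchanged by the transformation.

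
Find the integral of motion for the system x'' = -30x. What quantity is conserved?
E = (x')^2 + 30x^2

Multiply the equation by x':
x' * x'' = -30x * x'
The left side is d/dt[(x')^2/2] and the right side is d/dt[-30x^2/2], so
d/dt[(x')^2/2 + 30x^2/2] = 0, i.e. (x')^2/2 + 30x^2/2 = constant.
Multiplying by 2, the integral of motion is E = (x')^2 + 30x^2.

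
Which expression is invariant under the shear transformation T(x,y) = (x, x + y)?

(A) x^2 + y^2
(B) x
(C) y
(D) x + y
B

Under the shear T(x,y) = (x, x + y):
Substitute the transformed coordinates into each option and compare with the original:
(A) x^2 + y^2  ->  (x)^2 + (x + y)^2 = 2x^2 + 2xy + y^2   [differs from x^2 + y^2: not invariant]
(B) x  ->  (x) = x   [equals x: invariant]
(C) y  ->  (x + y) = x + y   [differs from y: not invariant]
(D) x + y  ->  (x) + (x + y) = 2x + y   [differs from x + y: not invariant]

Only option (B), x, is unchanged by the transformation.
A vertical shear moves points parallel to the y-axis, so the x-coordinate (and any function of x alone) is unchanged.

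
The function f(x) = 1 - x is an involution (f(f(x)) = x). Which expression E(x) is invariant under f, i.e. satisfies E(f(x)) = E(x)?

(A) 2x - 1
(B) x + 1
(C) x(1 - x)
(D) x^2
C

Replace x by f(x) = 1 - x in each option and simplify. As a quick numerical cross-check, also compare E(3) with E(f(3)) = E(-2).

(A) 2x - 1  ->  2(1 - x) - 1 = 1 - 2x; check: E(3) = 5 but E(-2) = -5.   [not invariant]
(B) x + 1  ->  (1 - x) + 1 = 2 - x; check: E(3) = 4 but E(-2) = -1.   [not invariant]
(C) x(1 - x)  ->  (1 - x)(1 - (1 - x)), which simplifies back to x(1 - x); check: E(3) = -6, E(-2) = -6.   [invariant]
(D) x^2  ->  (1 - x)^2 = (x - 1)^2; check: E(3) = 9 but E(-2) = 4.   [not invariant]

Only (C) is unchanged. E is symmetric under swapping x with f(x) = 1 - x, which is exactly what an involution does.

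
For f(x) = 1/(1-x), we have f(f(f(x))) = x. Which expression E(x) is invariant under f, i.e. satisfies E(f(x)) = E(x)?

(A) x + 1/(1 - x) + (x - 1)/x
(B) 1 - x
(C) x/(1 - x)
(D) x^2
A

Replace x by f(x) = 1/(1 - x) in each option and simplify. As a quick numerical cross-check, also compare E(5) with E(f(5)) = E(-1/4).

(A) x + 1/(1 - x) + (x - 1)/x  ->  (1/(1 - x)) + 1/(1 - (1/(1 - x))) + ((1/(1 - x)) - 1)/(1/(1 - x)), which simplifies back to x + 1/(1 - x) + (x - 1)/x; check: E(5) = 111/20, E(-1/4) = 111/20.   [invariant]
(B) 1 - x  ->  1 - (1/(1 - x)) = x/(x - 1); check: E(5) = -4 but E(-1/4) = 5/4.   [not invariant]
(C) x/(1 - x)  ->  (1/(1 - x))/(1 - (1/(1 - x))) = -1/x; check: E(5) = -5/4 but E(-1/4) = -1/5.   [not invariant]
(D) x^2  ->  (1/(1 - x))^2 = (x - 1)^(-2); check: E(5) = 25 but E(-1/4) = 1/16.   [not invariant]

Only (A) is unchanged. Indeed f(f(x)) = 1/(1 - 1/(1-x)) = (1-x)/(-x) = (x-1)/x, so E(x) = x + f(x) + f(f(x)) is the sum over the whole 3-cycle; applying f just permutes the three terms cyclically (x -> f(x) -> f(f(x)) -> x), leaving the sum unchanged.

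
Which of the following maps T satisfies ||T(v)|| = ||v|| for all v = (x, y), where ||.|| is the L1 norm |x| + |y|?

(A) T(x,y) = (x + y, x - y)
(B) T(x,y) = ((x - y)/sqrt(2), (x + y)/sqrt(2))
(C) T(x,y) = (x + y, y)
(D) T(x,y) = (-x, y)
D

A transformation preserves a norm if ||T(v)|| = ||v|| for every v; a single vector where the norm changes rules an option out.

(A) T(x,y) = (x + y, x - y): v = (1, 0) has norm |1| + |0| = 1, but T(v) = (1, 1) has norm 2 -- not preserved.
(B) T(x,y) = ((x - y)/sqrt(2), (x + y)/sqrt(2)): v = (1, 0) has norm |1| + |0| = 1, but T(v) = (sqrt(2)/2, sqrt(2)/2) has norm sqrt(2) -- not preserved.
(C) T(x,y) = (x + y, y): v = (0, 1) has norm |0| + |1| = 1, but T(v) = (1, 1) has norm 2 -- not preserved.
(D) T(x,y) = (-x, y): preserves the norm -- it only permutes the coordinates and/or flips signs, which leaves |x| + |y| unchanged.

Therefore the answer is (D).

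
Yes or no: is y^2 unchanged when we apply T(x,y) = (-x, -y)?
Yes

Substitute T(x,y) = (-x, -y) into the expression and compare with the original.

Original: y^2
After applying T: (-y)^2 = y^2

This is identical to the original y^2, so the expression is invariant.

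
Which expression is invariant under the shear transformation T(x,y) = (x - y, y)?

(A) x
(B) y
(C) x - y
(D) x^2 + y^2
B

Under the shear T(x,y) = (x - y, y):
Substitute the transformed coordinates into each option and compare with the original:
(A) x  ->  (x - y) = x - y   [differs from x: not invariant]
(B) y  ->  (y) = y   [equals y: invariant]
(C) x - y  ->  (x - y) - (y) = x - 2y   [differs from x - y: not invariant]
(D) x^2 + y^2  ->  (x - y)^2 + (y)^2 = x^2 - 2xy + 2y^2   [differs from x^2 + y^2: not invariant]

Only option (B), y, is unchanged by the transformation.
A horizontal shear moves points parallel to the x-axis, so the y-coordinate (and any function of y alone) is unchanged.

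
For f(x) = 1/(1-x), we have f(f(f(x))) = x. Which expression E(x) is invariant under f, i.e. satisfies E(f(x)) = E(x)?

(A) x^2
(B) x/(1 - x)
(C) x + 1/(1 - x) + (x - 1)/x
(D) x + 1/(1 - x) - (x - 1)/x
C

Replace x by f(x) = 1/(1 - x) in each option and simplify. As a quick numerical cross-check, also compare E(4) with E(f(4)) = E(-1/3).

(A) x^2  ->  (1/(1 - x))^2 = (x - 1)^(-2); check: E(4) = 16 but E(-1/3) = 1/9.   [not invariant]
(B) x/(1 - x)  ->  (1/(1 - x))/(1 - (1/(1 - x))) = -1/x; check: E(4) = -4/3 but E(-1/3) = -1/4.   [not invariant]
(C) x + 1/(1 - x) + (x - 1)/x  ->  (1/(1 - x)) + 1/(1 - (1/(1 - x))) + ((1/(1 - x)) - 1)/(1/(1 - x)), which simplifies back to x + 1/(1 - x) + (x - 1)/x; check: E(4) = 53/12, E(-1/3) = 53/12.   [invariant]
(D) x + 1/(1 - x) - (x - 1)/x  ->  (1/(1 - x)) + 1/(1 - (1/(1 - x))) - ((1/(1 - x)) - 1)/(1/(1 - x)) = (x^2(1 - x) - x + (x - 1)^2)/(x(x - 1)); check: E(4) = 35/12 but E(-1/3) = -43/12.   [not invariant]

Only (C) is unchanged. Indeed f(f(x)) = 1/(1 - 1/(1-x)) = (1-x)/(-x) = (x-1)/x, so E(x) = x + f(x) + f(f(x)) is the sum over the whole 3-cycle; applying f just permutes the three terms cyclically (x -> f(x) -> f(f(x)) -> x), leaving the sum unchanged.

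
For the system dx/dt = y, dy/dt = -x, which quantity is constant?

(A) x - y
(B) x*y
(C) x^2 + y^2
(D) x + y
C

A first integral I satisfies dI/dt = 0 along every solution. Differentiate each option and use the equation of motion:
(A) d/dt[x - y] = y - (-x) = x + y, not identically 0
(B) d/dt[x*y] = (dx/dt)y + x(dy/dt) = y^2 - x^2, not identically 0
(C) d/dt[x^2 + y^2] = 2x*dx/dt + 2y*dy/dt = 2x*y + 2y*(-x) = 0
(D) d/dt[x + y] = y + (-x) = y - x, not identically 0

Only (C) has zero time-derivative. So x^2 + y^2 (the squared radius; trajectories are circles) is the conserved quantity.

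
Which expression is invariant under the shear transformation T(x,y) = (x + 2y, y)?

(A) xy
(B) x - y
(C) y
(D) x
C

Under the shear T(x,y) = (x + 2y, y):
Substitute the transformed coordinates into each option and compare with the original:
(A) xy  ->  (x + 2y)(y) = xy + 2y^2   [differs from xy: not invariant]
(B) x - y  ->  (x + 2y) - (y) = x + y   [differs from x - y: not invariant]
(C) y  ->  (y) = y   [equals y: invariant]
(D) x  ->  (x + 2y) = x + 2y   [differs from x: not invariant]

Only option (C), y, is unchanged by the transformation.
A horizontal shear moves points parallel to the x-axis, so the y-coordinate (and any function of y alone) is unchanged.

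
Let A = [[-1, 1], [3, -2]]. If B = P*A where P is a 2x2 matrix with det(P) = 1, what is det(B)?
-1

By the multiplicative property of determinants, det(B) = det(P*A) = det(P) * det(A) = det(A),
so the determinant is invariant under multiplication by any determinant-1 matrix; we just need det(A).

det(A) = (-1)(-2) - (1)(3) = 2 - 3 = -1

Therefore det(B) = 1 * (-1) = -1.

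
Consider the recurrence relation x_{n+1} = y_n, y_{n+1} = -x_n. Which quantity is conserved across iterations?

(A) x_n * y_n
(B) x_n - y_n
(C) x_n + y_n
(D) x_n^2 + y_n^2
D

For the recurrence x_{n+1} = y_n, y_{n+1} = -x_n:

x_{n+1}^2 + y_{n+1}^2 = y_n^2 + (-x_n)^2 = x_n^2 + y_n^2
The sum of squares is conserved (like energy in a harmonic oscillator).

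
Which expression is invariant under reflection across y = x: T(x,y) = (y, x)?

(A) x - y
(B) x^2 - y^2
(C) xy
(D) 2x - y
C

The map is reflection across y = x: T(x,y) = (y, x).
Substitute the transformed coordinates into each option and compare with the original:
(A) x - y  ->  (y) - (x) = -x + y   [differs from x - y: not invariant]
(B) x^2 - y^2  ->  (y)^2 - (x)^2 = -x^2 + y^2   [differs from x^2 - y^2: not invariant]
(C) xy  ->  (y)(x) = xy   [equals xy: invariant]
(D) 2x - y  ->  2(y) - (x) = -x + 2y   [differs from 2x - y: not invariant]

Only option (C), xy, is unchanged by the transformation.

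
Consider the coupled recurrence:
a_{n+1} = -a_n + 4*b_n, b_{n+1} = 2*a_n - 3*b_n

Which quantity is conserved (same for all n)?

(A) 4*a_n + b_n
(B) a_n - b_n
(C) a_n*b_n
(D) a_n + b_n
D

Replace a_n by a_{n+1} = -a_n + 4*b_n and b_n by b_{n+1} = 2*a_n - 3*b_n in each option and simplify:
(A) 4*a_n + b_n  ->  4*(-a_n + 4*b_n) + (2*a_n - 3*b_n) = -2*a_n + 13*b_n   [not conserved]
(B) a_n - b_n  ->  (-a_n + 4*b_n) - (2*a_n - 3*b_n) = -3*a_n + 7*b_n   [not conserved]
(C) a_n*b_n  ->  (-a_n + 4*b_n)*(2*a_n - 3*b_n) = -2*a_n^2 + 11*a_n*b_n - 12*b_n^2   [not conserved]
(D) a_n + b_n  ->  (-a_n + 4*b_n) + (2*a_n - 3*b_n) = a_n + b_n   [conserved]

Only (D) a_n + b_n returns to itself after one step, so it is the conserved quantity.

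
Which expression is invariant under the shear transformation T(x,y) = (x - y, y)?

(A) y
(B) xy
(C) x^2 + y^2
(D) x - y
A

Under the shear T(x,y) = (x - y, y):
Substitute the transformed coordinates into each option and compare with the original:
(A) y  ->  (y) = y   [equals y: invariant]
(B) xy  ->  (x - y)(y) = xy - y^2   [differs from xy: not invariant]
(C) x^2 + y^2  ->  (x - y)^2 + (y)^2 = x^2 - 2xy + 2y^2   [differs from x^2 + y^2: not invariant]
(D) x - y  ->  (x - y) - (y) = x - 2y   [differs from x - y: not invariant]

Only option (A), y, is unchanged by the transformation.
A horizontal shear moves points parallel to the x-axis, so the y-coordinate (and any function of y alone) is unchanged.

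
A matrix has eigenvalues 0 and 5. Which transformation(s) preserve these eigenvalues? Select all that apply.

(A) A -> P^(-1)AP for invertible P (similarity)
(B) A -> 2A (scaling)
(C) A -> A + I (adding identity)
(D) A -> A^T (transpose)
A and D

Eigenvalues are preserved by:
1. Similarity transformations: A -> P^(-1)AP (same characteristic polynomial)
2. Transpose: A^T has the same eigenvalues as A

Eigenvalues are NOT preserved by:
- Adding identity: eigenvalues become 0+1, 5+1
- Scaling: eigenvalues become 0, 10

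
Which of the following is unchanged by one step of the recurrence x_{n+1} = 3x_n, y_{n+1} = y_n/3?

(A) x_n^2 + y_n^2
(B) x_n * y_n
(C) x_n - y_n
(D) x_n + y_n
B

For the recurrence x_{n+1} = 3x_n, y_{n+1} = y_n/3:

x_{n+1} * y_{n+1} = (3x_n) * (y_n/3) = x_n * y_n
The product is conserved.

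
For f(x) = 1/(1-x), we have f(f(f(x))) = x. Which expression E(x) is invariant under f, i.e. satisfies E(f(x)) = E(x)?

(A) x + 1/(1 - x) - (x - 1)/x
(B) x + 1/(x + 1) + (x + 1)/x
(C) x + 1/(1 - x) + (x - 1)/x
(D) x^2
C

Replace x by f(x) = 1/(1 - x) in each option and simplify. As a quick numerical cross-check, also compare E(3) with E(f(3)) = E(-1/2).

(A) x + 1/(1 - x) - (x - 1)/x  ->  (1/(1 - x)) + 1/(1 - (1/(1 - x))) - ((1/(1 - x)) - 1)/(1/(1 - x)) = (x^2(1 - x) - x + (x - 1)^2)/(x(x - 1)); check: E(3) = 11/6 but E(-1/2) = -17/6.   [not invariant]
(B) x + 1/(x + 1) + (x + 1)/x  ->  (1/(1 - x)) + 1/((1/(1 - x)) + 1) + ((1/(1 - x)) + 1)/(1/(1 - x)) = (-x^3 + 6x^2 - 11x + 7)/(x^2 - 3x + 2); check: E(3) = 55/12 but E(-1/2) = 1/2.   [not invariant]
(C) x + 1/(1 - x) + (x - 1)/x  ->  (1/(1 - x)) + 1/(1 - (1/(1 - x))) + ((1/(1 - x)) - 1)/(1/(1 - x)), which simplifies back to x + 1/(1 - x) + (x - 1)/x; check: E(3) = 19/6, E(-1/2) = 19/6.   [invariant]
(D) x^2  ->  (1/(1 - x))^2 = (x - 1)^(-2); check: E(3) = 9 but E(-1/2) = 1/4.   [not invariant]

Only (C) is unchanged. Indeed f(f(x)) = 1/(1 - 1/(1-x)) = (1-x)/(-x) = (x-1)/x, so E(x) = x + f(x) + f(f(x)) is the sum over the whole 3-cycle; applying f just permutes the three terms cyclically (x -> f(x) -> f(f(x)) -> x), leaving the sum unchanged.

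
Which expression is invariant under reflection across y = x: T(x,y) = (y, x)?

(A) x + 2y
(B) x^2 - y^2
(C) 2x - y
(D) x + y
D

The map is reflection across y = x: T(x,y) = (y, x).
Substitute the transformed coordinates into each option and compare with the original:
(A) x + 2y  ->  (y) + 2(x) = 2x + y   [differs from x + 2y: not invariant]
(B) x^2 - y^2  ->  (y)^2 - (x)^2 = -x^2 + y^2   [differs from x^2 - y^2: not invariant]
(C) 2x - y  ->  2(y) - (x) = -x + 2y   [differs from 2x - y: not invariant]
(D) x + y  ->  (y) + (x) = x + y   [equals x + y: invariant]

Only option (D), x + y, is unchanged by the transformation.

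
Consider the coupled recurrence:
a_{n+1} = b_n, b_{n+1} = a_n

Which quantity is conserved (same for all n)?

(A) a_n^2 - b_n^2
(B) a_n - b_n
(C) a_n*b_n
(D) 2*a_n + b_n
C

Replace a_n by a_{n+1} = b_n and b_n by b_{n+1} = a_n in each option and simplify:
(A) a_n^2 - b_n^2  ->  (b_n)^2 - (a_n)^2 = -a_n^2 + b_n^2   [not conserved]
(B) a_n - b_n  ->  (b_n) - (a_n) = -a_n + b_n   [not conserved]
(C) a_n*b_n  ->  (b_n)*(a_n) = a_n*b_n   [conserved]
(D) 2*a_n + b_n  ->  2*(b_n) + (a_n) = a_n + 2*b_n   [not conserved]

Only (C) a_n*b_n returns to itself after one step, so it is the conserved quantity.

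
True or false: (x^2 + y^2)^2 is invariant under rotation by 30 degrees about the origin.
True

Applying rotation by 30 degrees: x' = x*cos(30 degrees) - y*sin(30 degrees) = sqrt(3)x/2 - y/2, y' = x*sin(30 degrees) + y*cos(30 degrees) = x/2 + sqrt(3)y/2

Substituting into (x^2 + y^2)^2:
((sqrt(3)x/2 - y/2)^2 + (x/2 + sqrt(3)y/2)^2)^2
= x^4 + 2x^2y^2 + y^4 = (x^2 + y^2)^2

This equals the original expression (x^2 + y^2)^2, so it IS invariant.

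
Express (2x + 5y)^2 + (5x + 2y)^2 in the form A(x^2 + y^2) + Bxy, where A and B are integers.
29(x^2 + y^2) + 40xy

Expanding: (2x + 5y)^2 = 4x^2 + 20xy + 25y^2
(5x + 2y)^2 = 25x^2 + 20xy + 4y^2
Sum = (4+25)(x^2+y^2) + 40xy = 29(x^2 + y^2) + 40xy
This is symmetric in x and y.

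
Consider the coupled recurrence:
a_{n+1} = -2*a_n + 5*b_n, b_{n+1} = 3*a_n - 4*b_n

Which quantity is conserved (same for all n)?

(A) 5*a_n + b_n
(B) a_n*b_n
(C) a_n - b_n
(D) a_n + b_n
D

Replace a_n by a_{n+1} = -2*a_n + 5*b_n and b_n by b_{n+1} = 3*a_n - 4*b_n in each option and simplify:
(A) 5*a_n + b_n  ->  5*(-2*a_n + 5*b_n) + (3*a_n - 4*b_n) = -7*a_n + 21*b_n   [not conserved]
(B) a_n*b_n  ->  (-2*a_n + 5*b_n)*(3*a_n - 4*b_n) = -6*a_n^2 + 23*a_n*b_n - 20*b_n^2   [not conserved]
(C) a_n - b_n  ->  (-2*a_n + 5*b_n) - (3*a_n - 4*b_n) = -5*a_n + 9*b_n   [not conserved]
(D) a_n + b_n  ->  (-2*a_n + 5*b_n) + (3*a_n - 4*b_n) = a_n + b_n   [conserved]

Only (D) a_n + b_n returns to itself after one step, so it is the conserved quantity.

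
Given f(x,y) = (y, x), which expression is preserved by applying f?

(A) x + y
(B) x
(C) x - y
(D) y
A

For f(x,y) = (y, x):
After applying f: x' = y, y' = x. So x' + y' = y + x = x + y.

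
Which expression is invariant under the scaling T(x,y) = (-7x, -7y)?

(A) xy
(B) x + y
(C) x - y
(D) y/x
D

Under the uniform scaling T(x,y) = (-7x, -7y):
Substitute the transformed coordinates into each option and compare with the original:
(A) xy  ->  (-7x)(-7y) = 49xy   [differs from xy: not invariant]
(B) x + y  ->  (-7x) + (-7y) = -7x - 7y   [differs from x + y: not invariant]
(C) x - y  ->  (-7x) - (-7y) = -7x + 7y   [differs from x - y: not invariant]
(D) y/x  ->  (-7y)/(-7x) = y/x   [equals y/x: invariant]

Only option (D), y/x, is unchanged by the transformation.
The common factor -7 cancels in a ratio of coordinates, while sums, products and sums of squares pick up factors of -7 or 49.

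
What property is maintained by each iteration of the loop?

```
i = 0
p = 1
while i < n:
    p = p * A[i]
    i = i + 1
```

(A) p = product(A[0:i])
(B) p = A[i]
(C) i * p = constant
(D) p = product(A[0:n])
A

A loop invariant must hold before the first iteration and be re-established by every execution of the body.

(A) p = product(A[0:i]): Initially i = 0 and p = 1 = product of the empty slice A[0:0]. If p = product(A[0:i]) holds at the top of an iteration, the body sets p to product(A[0:i]) * A[i] = product(A[0:i+1]) and then i to i+1, so the property is restored. At exit i = n, giving p = product(A[0:n]).

The other options fail:
(B) p = A[i]: after the first iteration p = A[0] but i = 1; in general p is a product of several elements, not a single one.
(C) i * p = constant: initially i * p = 0, but after one iteration it is 1 * A[0], which is nonzero in general.
(D) p = product(A[0:n]): false before the loop (p = 1, not the full product) -- it only becomes true at exit.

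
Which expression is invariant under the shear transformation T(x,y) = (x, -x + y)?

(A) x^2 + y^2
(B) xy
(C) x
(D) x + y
C

Under the shear T(x,y) = (x, -x + y):
Substitute the transformed coordinates into each option and compare with the original:
(A) x^2 + y^2  ->  (x)^2 + (-x + y)^2 = 2x^2 - 2xy + y^2   [differs from x^2 + y^2: not invariant]
(B) xy  ->  (x)(-x + y) = -x^2 + xy   [differs from xy: not invariant]
(C) x  ->  (x) = x   [equals x: invariant]
(D) x + y  ->  (x) + (-x + y) = y   [differs from x + y: not invariant]

Only option (C), x, is unchanged by the transformation.
A vertical shear moves points parallel to the y-axis, so the x-coordinate (and any function of x alone) is unchanged.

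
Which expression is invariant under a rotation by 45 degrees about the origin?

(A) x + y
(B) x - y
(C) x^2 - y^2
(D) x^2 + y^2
D

A rotation by 45 degrees sends (x, y) to (sqrt(2)x/2 - sqrt(2)y/2, sqrt(2)x/2 + sqrt(2)y/2).
Substitute the transformed coordinates into each option and compare with the original:
(A) x + y  ->  (sqrt(2)x/2 - sqrt(2)y/2) + (sqrt(2)x/2 + sqrt(2)y/2) = sqrt(2)x   [differs from x + y: not invariant]
(B) x - y  ->  (sqrt(2)x/2 - sqrt(2)y/2) - (sqrt(2)x/2 + sqrt(2)y/2) = -sqrt(2)y   [differs from x - y: not invariant]
(C) x^2 - y^2  ->  (sqrt(2)x/2 - sqrt(2)y/2)^2 - (sqrt(2)x/2 + sqrt(2)y/2)^2 = -2xy   [differs from x^2 - y^2: not invariant]
(D) x^2 + y^2  ->  (sqrt(2)x/2 - sqrt(2)y/2)^2 + (sqrt(2)x/2 + sqrt(2)y/2)^2 = x^2 + y^2   [equals x^2 + y^2: invariant]

Only option (D), x^2 + y^2, is unchanged by the transformation.
Geometrically, x^2 + y^2 is the squared distance from the origin, which every rotation about the origin preserves.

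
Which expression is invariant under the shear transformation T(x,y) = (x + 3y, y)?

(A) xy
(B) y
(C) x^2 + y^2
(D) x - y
B

Under the shear T(x,y) = (x + 3y, y):
Substitute the transformed coordinates into each option and compare with the original:
(A) xy  ->  (x + 3y)(y) = xy + 3y^2   [differs from xy: not invariant]
(B) y  ->  (y) = y   [equals y: invariant]
(C) x^2 + y^2  ->  (x + 3y)^2 + (y)^2 = x^2 + 6xy + 10y^2   [differs from x^2 + y^2: not invariant]
(D) x - y  ->  (x + 3y) - (y) = x + 2y   [differs from x - y: not invariant]

Only option (B), y, is unchanged by the transformation.
A horizontal shear moves points parallel to the x-axis, so the y-coordinate (and any function of y alone) is unchanged.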